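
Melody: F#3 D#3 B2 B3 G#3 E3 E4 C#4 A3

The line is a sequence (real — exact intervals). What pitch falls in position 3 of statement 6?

C5

With 3-note cells, note 3 of each statement runs B2, E3, A3.
Each moves up a 4th. Continuing: D4 → G4 → C5.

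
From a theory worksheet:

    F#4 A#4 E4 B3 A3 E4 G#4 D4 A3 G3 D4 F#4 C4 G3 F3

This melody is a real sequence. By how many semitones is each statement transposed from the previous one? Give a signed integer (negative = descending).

-2

Taking 5-note groups, the heads are F#4, E4, D4: the pattern moves down a 2nd.
Counting half-steps from F#4 to E4: -2.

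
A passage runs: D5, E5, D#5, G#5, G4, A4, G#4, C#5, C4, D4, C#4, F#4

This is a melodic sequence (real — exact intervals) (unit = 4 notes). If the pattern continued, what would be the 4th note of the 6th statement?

A2

With 4-note cells, note 4 of each statement runs G#5, C#5, F#4.
Extending down a 5th: B3 → E3 → A2.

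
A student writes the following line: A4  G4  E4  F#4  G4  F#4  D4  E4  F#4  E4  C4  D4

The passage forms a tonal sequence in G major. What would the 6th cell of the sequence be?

Taking 4-note groups, the heads are A4, G4, F#4: the pattern moves down a 2nd.
Continuing the starts: E4 → D4 → C4.
So cell 6 is C4 B3 G3 A3.

C4 B3 G3 A3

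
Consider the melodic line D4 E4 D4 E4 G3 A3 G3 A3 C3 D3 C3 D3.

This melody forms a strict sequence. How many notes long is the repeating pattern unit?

12 notes total. Splitting into 3 groups of 4:
D4 E4 D4 E4 | G3 A3 G3 A3 | C3 D3 C3 D3
Every group is a transposition down a 5th of the one before; no shorter unit works.

4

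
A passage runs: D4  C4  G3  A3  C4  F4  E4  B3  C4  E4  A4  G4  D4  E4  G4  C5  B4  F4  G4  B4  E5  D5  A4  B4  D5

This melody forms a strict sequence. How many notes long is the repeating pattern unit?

There are 25 notes; a 5-note unit gives 5 cells:
D4 C4 G3 A3 C4 | F4 E4 B3 C4 E4 | A4 G4 D4 E4 G4 | C5 B4 F4 G4 B4 | E5 D5 A4 B4 D5
Each cell is the previous one up a 3rd — so the unit is 5 notes.

5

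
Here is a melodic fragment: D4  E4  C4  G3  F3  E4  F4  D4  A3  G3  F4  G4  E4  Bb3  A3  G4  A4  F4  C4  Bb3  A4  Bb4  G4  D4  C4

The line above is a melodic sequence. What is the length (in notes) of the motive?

5

25 notes total. Splitting into 5 groups of 5:
D4 E4 C4 G3 F3 | E4 F4 D4 A3 G3 | F4 G4 E4 Bb3 A3 | G4 A4 F4 C4 Bb3 | A4 Bb4 G4 D4 C4
Each cell is the previous one up a 2nd — so the unit is 5 notes.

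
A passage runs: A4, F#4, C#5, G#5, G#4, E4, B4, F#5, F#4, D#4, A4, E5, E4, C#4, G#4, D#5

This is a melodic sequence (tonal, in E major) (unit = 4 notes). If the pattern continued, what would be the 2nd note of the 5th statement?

With 4-note cells, note 2 of each statement runs F#4, E4, D#4, C#4.
Each moves down a 2nd; the next is B3.

B3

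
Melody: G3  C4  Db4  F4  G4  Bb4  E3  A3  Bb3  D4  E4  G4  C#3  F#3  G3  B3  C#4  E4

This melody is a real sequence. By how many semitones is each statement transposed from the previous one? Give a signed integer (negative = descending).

Unit = 6 notes; the statements start on G3, E3, C#3, moving down a 3rd each time.
Counting half-steps from G3 to E3: -3.

-3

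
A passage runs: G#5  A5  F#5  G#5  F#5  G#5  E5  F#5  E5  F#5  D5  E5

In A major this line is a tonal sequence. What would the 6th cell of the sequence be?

With a 4-note motive the entries are G#5, F#5, E5, each down a 2nd from the previous.
Continuing the starts: D5 → C#5 → B4.
Statement 6 starts on B4 and keeps the same diatonic contour: B4 C#5 A4 B4.

B4 C#5 A4 B4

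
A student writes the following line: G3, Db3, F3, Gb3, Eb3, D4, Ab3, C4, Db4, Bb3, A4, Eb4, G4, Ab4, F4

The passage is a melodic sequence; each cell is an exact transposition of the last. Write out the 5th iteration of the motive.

The 5-note cells begin on G3, D4, A4 — each up a 5th from the last.
Continuing the starts: E5 → B5.
So cell 5 is B5 F5 A5 Bb5 G5.

B5 F5 A5 Bb5 G5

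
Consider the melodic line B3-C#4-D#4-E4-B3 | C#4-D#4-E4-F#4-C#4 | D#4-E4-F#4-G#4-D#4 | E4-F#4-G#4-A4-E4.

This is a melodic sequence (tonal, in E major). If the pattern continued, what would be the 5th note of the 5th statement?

Grouping in 5s, the 5th note of each cell is B3, C#4, D#4, E4.
From E4, up a 2nd gives F#4.

F#4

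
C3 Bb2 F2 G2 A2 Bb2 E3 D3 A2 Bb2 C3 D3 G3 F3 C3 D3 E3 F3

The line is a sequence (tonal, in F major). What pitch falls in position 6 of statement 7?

With 6-note cells, note 6 of each statement runs Bb2, D3, F3.
Extending up a 3rd: A3 → C4 → E4 → G4.

G4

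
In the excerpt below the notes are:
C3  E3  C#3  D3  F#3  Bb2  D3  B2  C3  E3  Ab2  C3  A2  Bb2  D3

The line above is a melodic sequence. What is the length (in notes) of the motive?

5

There are 15 notes; a 5-note unit gives 3 cells:
C3 E3 C#3 D3 F#3 | Bb2 D3 B2 C3 E3 | Ab2 C3 A2 Bb2 D3
Every group is a transposition down a 2nd of the one before; no shorter unit works.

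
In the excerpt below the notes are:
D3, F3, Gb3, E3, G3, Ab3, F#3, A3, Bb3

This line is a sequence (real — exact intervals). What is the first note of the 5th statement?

A#3

Taking 3-note groups, the heads are D3, E3, F#3: the pattern moves up a 2nd.
Extending the heads up a 2nd: G#3 → A#3.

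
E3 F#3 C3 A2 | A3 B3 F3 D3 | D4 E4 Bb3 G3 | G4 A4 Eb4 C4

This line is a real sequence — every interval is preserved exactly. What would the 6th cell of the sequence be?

F5 G5 Db5 Bb4

With a 4-note motive the entries are E3, A3, D4, G4, each up a 4th from the previous.
Carrying on: C5 → F5.
From F5 the exact shape gives F5 G5 Db5 Bb4.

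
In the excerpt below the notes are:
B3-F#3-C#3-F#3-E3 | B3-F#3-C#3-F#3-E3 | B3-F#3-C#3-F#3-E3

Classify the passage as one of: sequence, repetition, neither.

Each 5-note cell is identical (B3 F#3 C#3 F#3 E3), restated at the same pitch.

repetition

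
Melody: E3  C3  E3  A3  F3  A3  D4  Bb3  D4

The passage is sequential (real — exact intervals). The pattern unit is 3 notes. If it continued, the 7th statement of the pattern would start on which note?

The 3-note cells begin on E3, A3, D4 — each up a 4th from the last.
Extending the heads up a 4th: G4 → C5 → F5 → Bb5.

Bb5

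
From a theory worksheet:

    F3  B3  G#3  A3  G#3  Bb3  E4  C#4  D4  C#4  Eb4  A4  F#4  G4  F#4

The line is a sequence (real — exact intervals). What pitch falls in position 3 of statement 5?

E5

Grouping in 5s, the 3rd note of each cell is G#3, C#4, F#4.
Carrying that up a 4th forward: B4 → E5.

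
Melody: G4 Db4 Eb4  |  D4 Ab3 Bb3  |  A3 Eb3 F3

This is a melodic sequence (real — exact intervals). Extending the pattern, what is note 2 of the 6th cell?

The unit is 3 notes. Position-2 pitches of the 3 shown cells: Db4, Ab3, Eb3.
Extending down a 4th: Bb2 → F2 → C2.

C2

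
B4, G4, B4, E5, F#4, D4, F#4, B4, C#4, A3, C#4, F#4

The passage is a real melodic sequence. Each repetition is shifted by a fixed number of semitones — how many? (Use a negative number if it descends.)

The 4-note cells begin on B4, F#4, C#4 — each down a 4th from the last.
Counting half-steps from B4 to F#4: -5.

-5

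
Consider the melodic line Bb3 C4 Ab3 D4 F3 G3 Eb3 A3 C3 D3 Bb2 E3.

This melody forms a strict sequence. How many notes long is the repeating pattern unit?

12 notes total. Splitting into 3 groups of 4:
Bb3 C4 Ab3 D4 | F3 G3 Eb3 A3 | C3 D3 Bb2 E3
That's a consistent down a 4th shift per cell, and no other grouping gives one.

4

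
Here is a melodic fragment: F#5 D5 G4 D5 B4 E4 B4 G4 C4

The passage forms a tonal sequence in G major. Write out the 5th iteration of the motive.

E4 C4 F#3

The 3-note cells begin on F#5, D5, B4 — each down a 3rd from the last.
Extending down a 3rd: G4 → E4.
From E4 the diatonic shape gives E4 C4 F#3.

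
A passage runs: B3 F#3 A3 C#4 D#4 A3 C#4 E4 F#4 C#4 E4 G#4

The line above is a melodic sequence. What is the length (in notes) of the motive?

4

Try groups of 4 (3 cells in 12 notes):
B3 F#3 A3 C#4 | D#4 A3 C#4 E4 | F#4 C#4 E4 G#4
Each cell is the previous one up a 3rd — so the unit is 4 notes.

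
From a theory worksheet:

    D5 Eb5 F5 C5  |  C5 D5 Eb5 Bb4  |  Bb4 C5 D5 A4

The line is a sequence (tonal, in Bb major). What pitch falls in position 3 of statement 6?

A4

Grouping in 4s, the 3rd note of each cell is F5, Eb5, D5.
Extending down a 2nd: C5 → Bb4 → A4.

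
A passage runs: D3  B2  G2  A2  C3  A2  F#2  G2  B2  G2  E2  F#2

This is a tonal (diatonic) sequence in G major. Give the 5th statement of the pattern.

The 4-note cells begin on D3, C3, B2 — each down a 2nd from the last.
Continuing the starts: A2 → G2.
Statement 5 starts on G2 and keeps the same diatonic contour: G2 E2 C2 D2.

G2 E2 C2 D2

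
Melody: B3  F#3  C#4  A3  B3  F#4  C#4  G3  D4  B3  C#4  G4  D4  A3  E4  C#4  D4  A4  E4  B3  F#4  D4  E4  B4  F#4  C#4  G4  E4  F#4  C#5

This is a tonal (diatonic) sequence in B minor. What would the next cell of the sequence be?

Unit = 6 notes; the statements start on B3, C#4, D4, E4, F#4, moving up a 2nd each time.
From G4 the diatonic shape gives G4 D4 A4 F#4 G4 D5.

G4 D4 A4 F#4 G4 D5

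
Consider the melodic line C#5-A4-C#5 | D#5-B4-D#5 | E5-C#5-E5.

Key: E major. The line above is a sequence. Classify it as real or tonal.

tonal

Every note is diatonic to E major.
Cell 1 has -4 semitones from note 1 to 2, but cell 3 has -3 — the interval quality changes while the contour stays the same, which is the hallmark of a tonal sequence.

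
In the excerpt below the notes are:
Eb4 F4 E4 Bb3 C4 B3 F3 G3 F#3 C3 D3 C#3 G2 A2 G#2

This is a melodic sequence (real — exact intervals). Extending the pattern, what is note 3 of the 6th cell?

The unit is 3 notes. Position-3 pitches of the 5 shown cells: E4, B3, F#3, C#3, G#2.
From G#2, down a 4th gives D#2.

D#2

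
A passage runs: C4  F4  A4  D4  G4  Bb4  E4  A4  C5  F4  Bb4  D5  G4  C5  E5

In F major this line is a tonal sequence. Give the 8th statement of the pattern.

Unit = 3 notes; the statements start on C4, D4, E4, F4, G4, moving up a 2nd each time.
Carrying on: A4 → Bb4 → C5.
From C5 the diatonic shape gives C5 F5 A5.

C5 F5 A5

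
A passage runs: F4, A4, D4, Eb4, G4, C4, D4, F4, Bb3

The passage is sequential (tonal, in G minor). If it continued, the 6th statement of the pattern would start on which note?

Unit = 3 notes; the statements start on F4, Eb4, D4, moving down a 2nd each time.
Extending the heads down a 2nd: C4 → Bb3 → A3.

A3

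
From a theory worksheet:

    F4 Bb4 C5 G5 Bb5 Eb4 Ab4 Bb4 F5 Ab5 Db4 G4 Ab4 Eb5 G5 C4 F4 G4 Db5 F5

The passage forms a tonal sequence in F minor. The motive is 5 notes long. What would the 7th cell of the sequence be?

G3 C4 Db4 Ab4 C5

The 5-note cells begin on F4, Eb4, Db4, C4 — each down a 2nd from the last.
Continuing the starts: Bb3 → Ab3 → G3.
So cell 7 is G3 C4 Db4 Ab4 C5.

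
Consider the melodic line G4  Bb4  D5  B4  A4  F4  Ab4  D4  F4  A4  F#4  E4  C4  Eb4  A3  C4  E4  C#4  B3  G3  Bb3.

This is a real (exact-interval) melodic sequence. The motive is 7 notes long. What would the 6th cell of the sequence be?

Unit = 7 notes; the statements start on G4, D4, A3, moving down a 4th each time.
Extending down a 4th: E3 → B2 → F#2.
From F#2 the exact shape gives F#2 A2 C#3 A#2 G#2 E2 G2.

F#2 A2 C#3 A#2 G#2 E2 G2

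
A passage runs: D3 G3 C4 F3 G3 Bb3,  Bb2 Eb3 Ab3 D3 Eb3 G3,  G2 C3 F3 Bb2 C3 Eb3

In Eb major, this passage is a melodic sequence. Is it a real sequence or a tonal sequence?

tonal

Every note is diatonic to Eb major.
Cell 1 has -7 semitones from note 3 to 4, but cell 2 has -6 — the interval quality changes while the contour stays the same, which is the hallmark of a tonal sequence.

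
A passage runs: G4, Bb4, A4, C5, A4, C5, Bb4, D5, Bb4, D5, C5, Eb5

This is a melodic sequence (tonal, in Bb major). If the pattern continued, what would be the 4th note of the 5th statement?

G5

With 4-note cells, note 4 of each statement runs C5, D5, Eb5.
Extending up a 2nd: F5 → G5.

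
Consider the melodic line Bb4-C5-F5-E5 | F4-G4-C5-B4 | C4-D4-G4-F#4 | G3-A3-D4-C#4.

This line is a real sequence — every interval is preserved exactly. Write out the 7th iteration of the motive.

Unit = 4 notes; the statements start on Bb4, F4, C4, G3, moving down a 4th each time.
Extending down a 4th: D3 → A2 → E2.
Statement 7 starts on E2 and keeps the same exact contour: E2 F#2 B2 A#2.

E2 F#2 B2 A#2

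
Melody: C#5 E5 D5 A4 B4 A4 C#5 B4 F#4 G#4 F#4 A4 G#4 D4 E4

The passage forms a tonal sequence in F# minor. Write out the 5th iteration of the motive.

B3 D4 C#4 G#3 A3

Unit = 5 notes; the statements start on C#5, A4, F#4, moving down a 3rd each time.
Extending down a 3rd: D4 → B3.
From B3 the diatonic shape gives B3 D4 C#4 G#3 A3.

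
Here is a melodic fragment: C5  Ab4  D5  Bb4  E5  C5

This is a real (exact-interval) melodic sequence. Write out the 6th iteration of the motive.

The 2-note cells begin on C5, D5, E5 — each up a 2nd from the last.
Extending up a 2nd: F#5 → G#5 → A#5.
Statement 6 starts on A#5 and keeps the same exact contour: A#5 F#5.

A#5 F#5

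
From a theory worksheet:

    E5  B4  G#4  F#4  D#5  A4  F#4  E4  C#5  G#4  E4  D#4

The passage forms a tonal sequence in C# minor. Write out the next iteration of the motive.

With a 4-note motive the entries are E5, D#5, C#5, each down a 2nd from the previous.
From B4 the diatonic shape gives B4 F#4 D#4 C#4.

B4 F#4 D#4 C#4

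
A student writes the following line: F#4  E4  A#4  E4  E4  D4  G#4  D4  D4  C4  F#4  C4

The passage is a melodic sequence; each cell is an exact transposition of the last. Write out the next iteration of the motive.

C4 Bb3 E4 Bb3

The 4-note cells begin on F#4, E4, D4 — each down a 2nd from the last.
Statement 4 starts on C4 and keeps the same exact contour: C4 Bb3 E4 Bb3.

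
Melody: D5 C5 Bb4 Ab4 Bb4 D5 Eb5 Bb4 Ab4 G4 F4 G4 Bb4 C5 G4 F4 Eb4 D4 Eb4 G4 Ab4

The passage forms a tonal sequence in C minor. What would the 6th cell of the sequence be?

Unit = 7 notes; the statements start on D5, Bb4, G4, moving down a 3rd each time.
Extending down a 3rd: Eb4 → C4 → Ab3.
Statement 6 starts on Ab3 and keeps the same diatonic contour: Ab3 G3 F3 Eb3 F3 Ab3 Bb3.

Ab3 G3 F3 Eb3 F3 Ab3 Bb3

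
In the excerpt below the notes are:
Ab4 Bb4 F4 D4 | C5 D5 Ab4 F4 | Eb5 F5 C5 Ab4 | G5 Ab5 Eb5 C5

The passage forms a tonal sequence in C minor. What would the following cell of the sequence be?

Bb5 C6 G5 Eb5

The 4-note cells begin on Ab4, C5, Eb5, G5 — each up a 3rd from the last.
From Bb5 the diatonic shape gives Bb5 C6 G5 Eb5.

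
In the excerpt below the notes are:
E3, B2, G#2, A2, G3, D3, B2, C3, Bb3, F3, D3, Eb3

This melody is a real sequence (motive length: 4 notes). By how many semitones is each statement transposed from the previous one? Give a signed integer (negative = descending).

3

Taking 4-note groups, the heads are E3, G3, Bb3: the pattern moves up a 3rd.
E3 to G3 spans +3 semitones.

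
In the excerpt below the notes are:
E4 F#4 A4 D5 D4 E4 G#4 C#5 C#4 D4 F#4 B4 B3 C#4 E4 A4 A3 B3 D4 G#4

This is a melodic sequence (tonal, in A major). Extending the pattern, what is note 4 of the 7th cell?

E4

Grouping in 4s, the 4th note of each cell is D5, C#5, B4, A4, G#4.
Carrying that down a 2nd forward: F#4 → E4.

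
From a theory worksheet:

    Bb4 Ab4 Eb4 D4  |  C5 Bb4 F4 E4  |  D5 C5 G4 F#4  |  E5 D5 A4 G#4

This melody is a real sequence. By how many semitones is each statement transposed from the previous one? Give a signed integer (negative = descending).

The 4-note cells begin on Bb4, C5, D5, E5 — each up a 2nd from the last.
Bb4 to C5 spans +2 semitones.

2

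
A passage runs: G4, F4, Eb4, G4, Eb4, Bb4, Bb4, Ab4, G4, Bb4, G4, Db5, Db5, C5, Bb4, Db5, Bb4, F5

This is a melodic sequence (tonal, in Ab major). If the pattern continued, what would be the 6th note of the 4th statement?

With 6-note cells, note 6 of each statement runs Bb4, Db5, F5.
From F5, up a 3rd gives Ab5.

Ab5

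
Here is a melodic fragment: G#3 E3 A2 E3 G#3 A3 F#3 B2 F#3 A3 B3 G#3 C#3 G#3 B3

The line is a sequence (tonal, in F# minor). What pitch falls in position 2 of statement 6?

With 5-note cells, note 2 of each statement runs E3, F#3, G#3.
Each moves up a 2nd. Continuing: A3 → B3 → C#4.

C#4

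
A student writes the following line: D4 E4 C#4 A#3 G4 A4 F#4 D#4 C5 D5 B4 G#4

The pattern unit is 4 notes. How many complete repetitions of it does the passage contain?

12 notes in groups of 4 gives 12/4 = 3 statements.
Starts: D4, G4, C5 — each up a 4th.

3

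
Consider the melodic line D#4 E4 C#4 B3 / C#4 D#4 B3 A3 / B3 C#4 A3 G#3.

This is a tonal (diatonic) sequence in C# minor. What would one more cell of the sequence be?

A3 B3 G#3 F#3

Unit = 4 notes; the statements start on D#4, C#4, B3, moving down a 2nd each time.
Statement 4 starts on A3 and keeps the same diatonic contour: A3 B3 G#3 F#3.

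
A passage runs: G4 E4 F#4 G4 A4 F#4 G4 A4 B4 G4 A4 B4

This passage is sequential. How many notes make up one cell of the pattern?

12 notes total. Splitting into 3 groups of 4:
G4 E4 F#4 G4 | A4 F#4 G4 A4 | B4 G4 A4 B4
Each cell is the previous one up a 2nd — so the unit is 4 notes.

4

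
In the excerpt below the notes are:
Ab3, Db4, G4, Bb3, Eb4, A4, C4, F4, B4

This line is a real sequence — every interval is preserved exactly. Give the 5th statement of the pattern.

E4 A4 D#5

Taking 3-note groups, the heads are Ab3, Bb3, C4: the pattern moves up a 2nd.
Carrying on: D4 → E4.
Statement 5 starts on E4 and keeps the same exact contour: E4 A4 D#5.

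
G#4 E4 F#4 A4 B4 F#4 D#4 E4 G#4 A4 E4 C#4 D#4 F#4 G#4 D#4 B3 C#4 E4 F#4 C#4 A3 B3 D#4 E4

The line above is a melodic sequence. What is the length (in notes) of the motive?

5

25 notes total. Splitting into 5 groups of 5:
G#4 E4 F#4 A4 B4 | F#4 D#4 E4 G#4 A4 | E4 C#4 D#4 F#4 G#4 | D#4 B3 C#4 E4 F#4 | C#4 A3 B3 D#4 E4
That's a consistent down a 2nd shift per cell, and no other grouping gives one.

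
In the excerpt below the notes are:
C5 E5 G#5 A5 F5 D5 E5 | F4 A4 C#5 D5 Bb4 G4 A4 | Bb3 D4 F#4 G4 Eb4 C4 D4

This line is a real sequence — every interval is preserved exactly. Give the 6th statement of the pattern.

Db2 F2 A2 Bb2 Gb2 Eb2 F2

Taking 7-note groups, the heads are C5, F4, Bb3: the pattern moves down a 5th.
Continuing the starts: Eb3 → Ab2 → Db2.
So cell 6 is Db2 F2 A2 Bb2 Gb2 Eb2 F2.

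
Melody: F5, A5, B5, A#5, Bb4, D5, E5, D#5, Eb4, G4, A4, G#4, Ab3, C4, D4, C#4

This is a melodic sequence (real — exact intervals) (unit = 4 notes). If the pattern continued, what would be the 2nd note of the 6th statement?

Bb2

With 4-note cells, note 2 of each statement runs A5, D5, G4, C4.
Each moves down a 5th. Continuing: F3 → Bb2.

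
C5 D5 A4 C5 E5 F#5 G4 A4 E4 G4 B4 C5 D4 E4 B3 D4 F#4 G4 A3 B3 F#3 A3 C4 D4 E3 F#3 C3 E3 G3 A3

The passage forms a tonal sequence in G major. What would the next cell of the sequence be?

B2 C3 G2 B2 D3 E3

The 6-note cells begin on C5, G4, D4, A3, E3 — each down a 4th from the last.
Statement 6 starts on B2 and keeps the same diatonic contour: B2 C3 G2 B2 D3 E3.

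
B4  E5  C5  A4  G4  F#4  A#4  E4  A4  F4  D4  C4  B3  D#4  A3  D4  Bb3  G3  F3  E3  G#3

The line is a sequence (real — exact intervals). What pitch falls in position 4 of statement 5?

F2

With 7-note cells, note 4 of each statement runs A4, D4, G3.
Each moves down a 5th. Continuing: C3 → F2.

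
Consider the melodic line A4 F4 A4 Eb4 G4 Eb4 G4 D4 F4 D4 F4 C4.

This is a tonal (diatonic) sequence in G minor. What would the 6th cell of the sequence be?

C4 A3 C4 G3

Taking 4-note groups, the heads are A4, G4, F4: the pattern moves down a 2nd.
Extending down a 2nd: Eb4 → D4 → C4.
So cell 6 is C4 A3 C4 G3.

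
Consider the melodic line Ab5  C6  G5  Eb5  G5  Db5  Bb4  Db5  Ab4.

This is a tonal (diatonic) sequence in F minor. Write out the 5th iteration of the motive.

C4 Eb4 Bb3

Unit = 3 notes; the statements start on Ab5, Eb5, Bb4, moving down a 4th each time.
Continuing the starts: F4 → C4.
So cell 5 is C4 Eb4 Bb3.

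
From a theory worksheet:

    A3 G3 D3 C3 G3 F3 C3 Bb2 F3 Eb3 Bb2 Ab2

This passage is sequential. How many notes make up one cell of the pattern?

4

12 notes total. Splitting into 3 groups of 4:
A3 G3 D3 C3 | G3 F3 C3 Bb2 | F3 Eb3 Bb2 Ab2
Each cell is the previous one down a 2nd — so the unit is 4 notes.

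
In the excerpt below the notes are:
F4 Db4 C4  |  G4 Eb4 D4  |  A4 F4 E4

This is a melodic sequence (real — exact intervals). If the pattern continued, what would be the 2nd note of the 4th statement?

G4

The unit is 3 notes. Position-2 pitches of the 3 shown cells: Db4, Eb4, F4.
From F4, up a 2nd gives G4.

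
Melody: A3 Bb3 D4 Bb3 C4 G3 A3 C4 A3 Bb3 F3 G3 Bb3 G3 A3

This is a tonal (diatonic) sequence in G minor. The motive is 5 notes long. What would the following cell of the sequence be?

Eb3 F3 A3 F3 G3

Unit = 5 notes; the statements start on A3, G3, F3, moving down a 2nd each time.
From Eb3 the diatonic shape gives Eb3 F3 A3 F3 G3.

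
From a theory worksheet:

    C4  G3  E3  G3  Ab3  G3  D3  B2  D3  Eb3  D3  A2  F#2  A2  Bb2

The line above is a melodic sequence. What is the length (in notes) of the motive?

15 notes total. Splitting into 3 groups of 5:
C4 G3 E3 G3 Ab3 | G3 D3 B2 D3 Eb3 | D3 A2 F#2 A2 Bb2
Every group is a transposition down a 4th of the one before; no shorter unit works.

5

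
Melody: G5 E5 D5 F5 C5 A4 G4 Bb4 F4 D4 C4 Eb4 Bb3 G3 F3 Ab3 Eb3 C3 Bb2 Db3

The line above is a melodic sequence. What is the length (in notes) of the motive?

Try groups of 4 (5 cells in 20 notes):
G5 E5 D5 F5 | C5 A4 G4 Bb4 | F4 D4 C4 Eb4 | Bb3 G3 F3 Ab3 | Eb3 C3 Bb2 Db3
Every group is a transposition down a 5th of the one before; no shorter unit works.

4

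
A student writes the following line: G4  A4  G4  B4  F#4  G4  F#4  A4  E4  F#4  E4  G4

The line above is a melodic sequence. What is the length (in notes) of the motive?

4

There are 12 notes; a 4-note unit gives 3 cells:
G4 A4 G4 B4 | F#4 G4 F#4 A4 | E4 F#4 E4 G4
Every group is a transposition down a 2nd of the one before; no shorter unit works.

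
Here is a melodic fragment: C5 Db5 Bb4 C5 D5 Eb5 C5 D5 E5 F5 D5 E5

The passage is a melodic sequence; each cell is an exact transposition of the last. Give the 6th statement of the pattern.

Taking 4-note groups, the heads are C5, D5, E5: the pattern moves up a 2nd.
Continuing the starts: F#5 → G#5 → A#5.
From A#5 the exact shape gives A#5 B5 G#5 A#5.

A#5 B5 G#5 A#5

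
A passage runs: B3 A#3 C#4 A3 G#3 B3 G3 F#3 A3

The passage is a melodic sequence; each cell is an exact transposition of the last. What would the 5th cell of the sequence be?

With a 3-note motive the entries are B3, A3, G3, each down a 2nd from the previous.
Carrying on: F3 → Eb3.
So cell 5 is Eb3 D3 F3.

Eb3 D3 F3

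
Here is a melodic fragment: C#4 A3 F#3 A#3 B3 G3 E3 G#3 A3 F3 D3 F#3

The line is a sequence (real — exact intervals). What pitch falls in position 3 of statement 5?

Bb2

With 4-note cells, note 3 of each statement runs F#3, E3, D3.
Each moves down a 2nd. Continuing: C3 → Bb2.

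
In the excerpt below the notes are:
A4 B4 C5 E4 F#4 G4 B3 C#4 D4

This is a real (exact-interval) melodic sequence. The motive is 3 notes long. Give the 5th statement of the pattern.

C#3 D#3 E3

Unit = 3 notes; the statements start on A4, E4, B3, moving down a 4th each time.
Carrying on: F#3 → C#3.
Statement 5 starts on C#3 and keeps the same exact contour: C#3 D#3 E3.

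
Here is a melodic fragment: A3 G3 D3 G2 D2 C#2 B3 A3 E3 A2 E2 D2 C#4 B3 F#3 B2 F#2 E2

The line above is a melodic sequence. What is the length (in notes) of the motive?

18 notes total. Splitting into 3 groups of 6:
A3 G3 D3 G2 D2 C#2 | B3 A3 E3 A2 E2 D2 | C#4 B3 F#3 B2 F#2 E2
Every group is a transposition up a 2nd of the one before; no shorter unit works.

6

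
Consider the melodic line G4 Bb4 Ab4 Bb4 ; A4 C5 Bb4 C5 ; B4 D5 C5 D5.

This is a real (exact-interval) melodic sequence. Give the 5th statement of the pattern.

Taking 4-note groups, the heads are G4, A4, B4: the pattern moves up a 2nd.
Carrying on: C#5 → D#5.
Statement 5 starts on D#5 and keeps the same exact contour: D#5 F#5 E5 F#5.

D#5 F#5 E5 F#5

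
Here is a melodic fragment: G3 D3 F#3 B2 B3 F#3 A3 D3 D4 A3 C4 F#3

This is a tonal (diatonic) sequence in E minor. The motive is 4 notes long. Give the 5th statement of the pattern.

A4 E4 G4 C4

With a 4-note motive the entries are G3, B3, D4, each up a 3rd from the previous.
Carrying on: F#4 → A4.
From A4 the diatonic shape gives A4 E4 G4 C4.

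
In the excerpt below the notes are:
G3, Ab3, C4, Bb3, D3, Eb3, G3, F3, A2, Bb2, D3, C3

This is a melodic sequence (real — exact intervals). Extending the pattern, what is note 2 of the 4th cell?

F2

Grouping in 4s, the 2nd note of each cell is Ab3, Eb3, Bb2.
Each moves down a 4th; the next is F2.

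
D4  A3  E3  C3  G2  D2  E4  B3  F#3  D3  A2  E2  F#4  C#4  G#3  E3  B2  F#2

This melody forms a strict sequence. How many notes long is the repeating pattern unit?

18 notes total. Splitting into 3 groups of 6:
D4 A3 E3 C3 G2 D2 | E4 B3 F#3 D3 A2 E2 | F#4 C#4 G#3 E3 B2 F#2
That's a consistent up a 2nd shift per cell, and no other grouping gives one.

6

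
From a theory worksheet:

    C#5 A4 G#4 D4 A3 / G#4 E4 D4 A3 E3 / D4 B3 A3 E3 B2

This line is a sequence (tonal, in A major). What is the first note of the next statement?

With a 5-note motive the entries are C#5, G#4, D4, each down a 4th from the previous.
The next head, down a 4th from D4, is A3.

A3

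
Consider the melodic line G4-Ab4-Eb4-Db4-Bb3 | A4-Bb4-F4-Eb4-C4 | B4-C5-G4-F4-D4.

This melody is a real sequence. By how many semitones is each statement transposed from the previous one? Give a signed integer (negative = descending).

2

With a 5-note motive the entries are G4, A4, B4, each up a 2nd from the previous.
G4 to A4 spans +2 semitones.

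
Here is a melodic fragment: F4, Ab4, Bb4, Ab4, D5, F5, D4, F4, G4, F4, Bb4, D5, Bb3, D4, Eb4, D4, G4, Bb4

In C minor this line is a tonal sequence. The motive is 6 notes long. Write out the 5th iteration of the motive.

Eb3 G3 Ab3 G3 C4 Eb4

With a 6-note motive the entries are F4, D4, Bb3, each down a 3rd from the previous.
Extending down a 3rd: G3 → Eb3.
From Eb3 the diatonic shape gives Eb3 G3 Ab3 G3 C4 Eb4.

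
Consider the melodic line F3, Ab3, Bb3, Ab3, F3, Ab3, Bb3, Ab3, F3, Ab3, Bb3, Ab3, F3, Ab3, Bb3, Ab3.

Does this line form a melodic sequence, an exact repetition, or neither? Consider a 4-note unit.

repetition

Each 4-note cell is identical (F3 Ab3 Bb3 Ab3), restated at the same pitch.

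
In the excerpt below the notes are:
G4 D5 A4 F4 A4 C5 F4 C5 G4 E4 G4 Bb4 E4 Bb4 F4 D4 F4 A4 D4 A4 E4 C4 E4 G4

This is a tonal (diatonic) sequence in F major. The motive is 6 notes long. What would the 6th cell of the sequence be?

Taking 6-note groups, the heads are G4, F4, E4, D4: the pattern moves down a 2nd.
Continuing the starts: C4 → Bb3.
So cell 6 is Bb3 F4 C4 A3 C4 E4.

Bb3 F4 C4 A3 C4 E4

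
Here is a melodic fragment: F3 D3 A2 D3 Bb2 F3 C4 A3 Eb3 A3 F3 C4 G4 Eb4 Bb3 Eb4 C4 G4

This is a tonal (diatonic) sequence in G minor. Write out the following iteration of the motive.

D5 Bb4 F4 Bb4 G4 D5

The 6-note cells begin on F3, C4, G4 — each up a 5th from the last.
From D5 the diatonic shape gives D5 Bb4 F4 Bb4 G4 D5.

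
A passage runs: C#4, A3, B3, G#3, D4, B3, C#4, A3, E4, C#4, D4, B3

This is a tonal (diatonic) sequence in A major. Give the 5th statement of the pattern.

With a 4-note motive the entries are C#4, D4, E4, each up a 2nd from the previous.
Carrying on: F#4 → G#4.
So cell 5 is G#4 E4 F#4 D4.

G#4 E4 F#4 D4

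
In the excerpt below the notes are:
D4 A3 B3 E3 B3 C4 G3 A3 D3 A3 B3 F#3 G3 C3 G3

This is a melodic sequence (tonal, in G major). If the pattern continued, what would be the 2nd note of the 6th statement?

With 5-note cells, note 2 of each statement runs A3, G3, F#3.
Carrying that down a 2nd forward: E3 → D3 → C3.

C3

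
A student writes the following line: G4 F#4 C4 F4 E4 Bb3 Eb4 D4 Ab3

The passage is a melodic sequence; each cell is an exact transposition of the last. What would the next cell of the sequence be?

The 3-note cells begin on G4, F4, Eb4 — each down a 2nd from the last.
So cell 4 is Db4 C4 Gb3.

Db4 C4 Gb3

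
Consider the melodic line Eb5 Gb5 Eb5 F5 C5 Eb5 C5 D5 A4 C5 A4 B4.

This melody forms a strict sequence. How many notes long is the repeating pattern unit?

4

Try groups of 4 (3 cells in 12 notes):
Eb5 Gb5 Eb5 F5 | C5 Eb5 C5 D5 | A4 C5 A4 B4
Every group is a transposition down a 3rd of the one before; no shorter unit works.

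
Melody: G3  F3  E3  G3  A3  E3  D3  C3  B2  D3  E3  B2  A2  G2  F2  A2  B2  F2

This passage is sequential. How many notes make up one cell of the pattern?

Try groups of 6 (3 cells in 18 notes):
G3 F3 E3 G3 A3 E3 | D3 C3 B2 D3 E3 B2 | A2 G2 F2 A2 B2 F2
Every group is a transposition down a 4th of the one before; no shorter unit works.

6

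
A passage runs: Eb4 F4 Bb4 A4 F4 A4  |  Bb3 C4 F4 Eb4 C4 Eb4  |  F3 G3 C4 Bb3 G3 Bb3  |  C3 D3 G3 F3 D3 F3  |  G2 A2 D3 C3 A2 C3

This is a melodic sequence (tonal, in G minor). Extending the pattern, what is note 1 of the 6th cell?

D2

The unit is 6 notes. Position-1 pitches of the 5 shown cells: Eb4, Bb3, F3, C3, G2.
One more down a 4th gives D2.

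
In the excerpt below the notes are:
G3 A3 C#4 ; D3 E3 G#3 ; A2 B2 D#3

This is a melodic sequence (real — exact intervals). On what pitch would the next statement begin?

The 3-note cells begin on G3, D3, A2 — each down a 4th from the last.
The next head, down a 4th from A2, is E2.

E2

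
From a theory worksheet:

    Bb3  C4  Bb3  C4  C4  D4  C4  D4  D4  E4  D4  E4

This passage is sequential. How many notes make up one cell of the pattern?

12 notes total. Splitting into 3 groups of 4:
Bb3 C4 Bb3 C4 | C4 D4 C4 D4 | D4 E4 D4 E4
Each cell is the previous one up a 2nd — so the unit is 4 notes.

4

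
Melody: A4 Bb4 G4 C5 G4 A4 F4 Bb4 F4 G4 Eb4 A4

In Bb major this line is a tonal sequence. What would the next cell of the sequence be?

Unit = 4 notes; the statements start on A4, G4, F4, moving down a 2nd each time.
So cell 4 is Eb4 F4 D4 G4.

Eb4 F4 D4 G4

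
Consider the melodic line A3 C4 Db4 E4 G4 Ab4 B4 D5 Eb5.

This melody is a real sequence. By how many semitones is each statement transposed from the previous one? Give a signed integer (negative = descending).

7

The 3-note cells begin on A3, E4, B4 — each up a 5th from the last.
Counting half-steps from A3 to E4: 7.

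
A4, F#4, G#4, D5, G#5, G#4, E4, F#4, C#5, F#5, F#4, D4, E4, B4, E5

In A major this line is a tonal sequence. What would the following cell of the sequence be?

The 5-note cells begin on A4, G#4, F#4 — each down a 2nd from the last.
So cell 4 is E4 C#4 D4 A4 D5.

E4 C#4 D4 A4 D5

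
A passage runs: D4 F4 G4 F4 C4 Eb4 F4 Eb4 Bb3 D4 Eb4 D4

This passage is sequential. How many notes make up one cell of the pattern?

4

12 notes total. Splitting into 3 groups of 4:
D4 F4 G4 F4 | C4 Eb4 F4 Eb4 | Bb3 D4 Eb4 D4
Every group is a transposition down a 2nd of the one before; no shorter unit works.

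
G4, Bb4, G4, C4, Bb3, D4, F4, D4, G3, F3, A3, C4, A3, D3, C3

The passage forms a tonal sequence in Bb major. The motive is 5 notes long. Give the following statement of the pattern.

The 5-note cells begin on G4, D4, A3 — each down a 4th from the last.
Statement 4 starts on Eb3 and keeps the same diatonic contour: Eb3 G3 Eb3 A2 G2.

Eb3 G3 Eb3 A2 G2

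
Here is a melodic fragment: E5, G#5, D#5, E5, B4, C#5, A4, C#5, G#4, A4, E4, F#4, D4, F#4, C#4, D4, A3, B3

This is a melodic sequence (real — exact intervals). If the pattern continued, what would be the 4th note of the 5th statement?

With 6-note cells, note 4 of each statement runs E5, A4, D4.
Extending down a 5th: G3 → C3.

C3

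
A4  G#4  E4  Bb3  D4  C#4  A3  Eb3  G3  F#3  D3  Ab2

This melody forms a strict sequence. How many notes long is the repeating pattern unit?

12 notes total. Splitting into 3 groups of 4:
A4 G#4 E4 Bb3 | D4 C#4 A3 Eb3 | G3 F#3 D3 Ab2
Every group is a transposition down a 5th of the one before; no shorter unit works.

4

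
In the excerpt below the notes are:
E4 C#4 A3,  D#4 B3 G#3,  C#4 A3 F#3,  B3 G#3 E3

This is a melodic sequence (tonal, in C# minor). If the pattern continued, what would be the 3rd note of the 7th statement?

B2

Grouping in 3s, the 3rd note of each cell is A3, G#3, F#3, E3.
Each moves down a 2nd. Continuing: D#3 → C#3 → B2.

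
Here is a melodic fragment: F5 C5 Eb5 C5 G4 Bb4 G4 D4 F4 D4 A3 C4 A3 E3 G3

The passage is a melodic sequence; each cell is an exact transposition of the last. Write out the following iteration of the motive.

The 3-note cells begin on F5, C5, G4, D4, A3 — each down a 4th from the last.
So cell 6 is E3 B2 D3.

E3 B2 D3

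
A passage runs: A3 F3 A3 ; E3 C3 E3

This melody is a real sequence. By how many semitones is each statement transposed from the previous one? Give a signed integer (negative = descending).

-5

Taking 3-note groups, the heads are A3, E3: the pattern moves down a 4th.
A3→E3 is 52 − 57 = -5 semitones.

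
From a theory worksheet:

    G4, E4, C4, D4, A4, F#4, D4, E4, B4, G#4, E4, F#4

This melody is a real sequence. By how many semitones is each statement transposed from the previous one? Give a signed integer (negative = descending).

2

The 4-note cells begin on G4, A4, B4 — each up a 2nd from the last.
Counting half-steps from G4 to A4: 2.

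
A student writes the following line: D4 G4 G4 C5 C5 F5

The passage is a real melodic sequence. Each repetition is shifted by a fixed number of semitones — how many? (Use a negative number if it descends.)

5

The 2-note cells begin on D4, G4, C5 — each up a 4th from the last.
D4→G4 is 67 − 62 = 5 semitones.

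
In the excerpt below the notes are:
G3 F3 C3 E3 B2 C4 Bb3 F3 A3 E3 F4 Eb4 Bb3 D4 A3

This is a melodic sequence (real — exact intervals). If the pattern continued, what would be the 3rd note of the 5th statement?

The unit is 5 notes. Position-3 pitches of the 3 shown cells: C3, F3, Bb3.
Each moves up a 4th. Continuing: Eb4 → Ab4.

Ab4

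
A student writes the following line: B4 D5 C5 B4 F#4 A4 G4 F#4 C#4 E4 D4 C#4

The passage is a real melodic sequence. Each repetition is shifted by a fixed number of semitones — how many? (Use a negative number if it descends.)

Unit = 4 notes; the statements start on B4, F#4, C#4, moving down a 4th each time.
Counting half-steps from B4 to F#4: -5.

-5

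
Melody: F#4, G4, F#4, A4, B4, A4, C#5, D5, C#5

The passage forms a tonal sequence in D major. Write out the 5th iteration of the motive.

G5 A5 G5

With a 3-note motive the entries are F#4, A4, C#5, each up a 3rd from the previous.
Continuing the starts: E5 → G5.
From G5 the diatonic shape gives G5 A5 G5.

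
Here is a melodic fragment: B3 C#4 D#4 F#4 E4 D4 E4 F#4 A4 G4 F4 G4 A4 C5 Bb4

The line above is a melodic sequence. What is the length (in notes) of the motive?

15 notes total. Splitting into 3 groups of 5:
B3 C#4 D#4 F#4 E4 | D4 E4 F#4 A4 G4 | F4 G4 A4 C5 Bb4
Every group is a transposition up a 3rd of the one before; no shorter unit works.

5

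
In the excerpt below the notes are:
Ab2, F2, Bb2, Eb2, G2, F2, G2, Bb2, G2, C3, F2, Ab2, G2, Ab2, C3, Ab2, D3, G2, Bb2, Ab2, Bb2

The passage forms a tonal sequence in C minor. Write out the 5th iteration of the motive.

Eb3 C3 F3 Bb2 D3 C3 D3

Unit = 7 notes; the statements start on Ab2, Bb2, C3, moving up a 2nd each time.
Carrying on: D3 → Eb3.
So cell 5 is Eb3 C3 F3 Bb2 D3 C3 D3.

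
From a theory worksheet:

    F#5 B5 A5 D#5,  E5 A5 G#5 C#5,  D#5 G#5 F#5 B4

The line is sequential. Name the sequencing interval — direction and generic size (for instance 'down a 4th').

Taking 4-note groups, the heads are F#5, E5, D#5: the pattern moves down a 2nd.
From F#5 to E5: down a 2nd.

down a 2nd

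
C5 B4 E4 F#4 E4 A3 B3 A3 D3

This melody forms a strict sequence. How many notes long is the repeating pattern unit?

3

9 notes total. Splitting into 3 groups of 3:
C5 B4 E4 | F#4 E4 A3 | B3 A3 D3
Each cell is the previous one down a 5th — so the unit is 3 notes.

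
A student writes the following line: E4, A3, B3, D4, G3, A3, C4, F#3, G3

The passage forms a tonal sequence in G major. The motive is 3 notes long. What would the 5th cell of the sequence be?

The 3-note cells begin on E4, D4, C4 — each down a 2nd from the last.
Extending down a 2nd: B3 → A3.
Statement 5 starts on A3 and keeps the same diatonic contour: A3 D3 E3.

A3 D3 E3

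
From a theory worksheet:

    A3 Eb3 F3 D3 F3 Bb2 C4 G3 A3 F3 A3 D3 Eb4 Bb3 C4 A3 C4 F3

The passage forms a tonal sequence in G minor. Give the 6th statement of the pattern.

D5 A4 Bb4 G4 Bb4 Eb4

With a 6-note motive the entries are A3, C4, Eb4, each up a 3rd from the previous.
Carrying on: G4 → Bb4 → D5.
So cell 6 is D5 A4 Bb4 G4 Bb4 Eb4.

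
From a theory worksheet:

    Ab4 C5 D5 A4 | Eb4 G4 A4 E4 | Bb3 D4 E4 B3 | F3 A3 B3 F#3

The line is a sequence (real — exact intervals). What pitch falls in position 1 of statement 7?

The unit is 4 notes. Position-1 pitches of the 4 shown cells: Ab4, Eb4, Bb3, F3.
Extending down a 4th: C3 → G2 → D2.

D2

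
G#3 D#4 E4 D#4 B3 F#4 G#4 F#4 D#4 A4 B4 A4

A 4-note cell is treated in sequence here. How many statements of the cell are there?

12 notes in groups of 4 gives 12/4 = 3 statements.
Starts: G#3, B3, D#4 — each up a 3rd.

3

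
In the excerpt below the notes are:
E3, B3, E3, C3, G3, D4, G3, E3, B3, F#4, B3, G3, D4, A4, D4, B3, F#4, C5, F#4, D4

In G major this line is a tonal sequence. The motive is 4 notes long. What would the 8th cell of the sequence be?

Taking 4-note groups, the heads are E3, G3, B3, D4, F#4: the pattern moves up a 3rd.
Continuing the starts: A4 → C5 → E5.
From E5 the diatonic shape gives E5 B5 E5 C5.

E5 B5 E5 C5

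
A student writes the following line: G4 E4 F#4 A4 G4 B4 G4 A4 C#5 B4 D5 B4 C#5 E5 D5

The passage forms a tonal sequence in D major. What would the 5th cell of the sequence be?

The 5-note cells begin on G4, B4, D5 — each up a 3rd from the last.
Carrying on: F#5 → A5.
So cell 5 is A5 F#5 G5 B5 A5.

A5 F#5 G5 B5 A5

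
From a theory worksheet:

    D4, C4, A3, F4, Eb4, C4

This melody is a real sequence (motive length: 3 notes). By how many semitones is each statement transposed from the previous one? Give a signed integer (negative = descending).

3

Unit = 3 notes; the statements start on D4, F4, moving up a 3rd each time.
Counting half-steps from D4 to F4: 3.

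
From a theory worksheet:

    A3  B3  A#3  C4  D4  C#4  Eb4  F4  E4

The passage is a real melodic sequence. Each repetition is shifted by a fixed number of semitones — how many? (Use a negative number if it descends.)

With a 3-note motive the entries are A3, C4, Eb4, each up a 3rd from the previous.
A3→C4 is 60 − 57 = 3 semitones.

3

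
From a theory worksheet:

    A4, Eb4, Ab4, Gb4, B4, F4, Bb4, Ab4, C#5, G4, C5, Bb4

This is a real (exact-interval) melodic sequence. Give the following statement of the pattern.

The 4-note cells begin on A4, B4, C#5 — each up a 2nd from the last.
So cell 4 is D#5 A4 D5 C5.

D#5 A4 D5 C5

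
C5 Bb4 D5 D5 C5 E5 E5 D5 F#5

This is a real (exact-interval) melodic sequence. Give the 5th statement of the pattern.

G#5 F#5 A#5

Taking 3-note groups, the heads are C5, D5, E5: the pattern moves up a 2nd.
Carrying on: F#5 → G#5.
Statement 5 starts on G#5 and keeps the same exact contour: G#5 F#5 A#5.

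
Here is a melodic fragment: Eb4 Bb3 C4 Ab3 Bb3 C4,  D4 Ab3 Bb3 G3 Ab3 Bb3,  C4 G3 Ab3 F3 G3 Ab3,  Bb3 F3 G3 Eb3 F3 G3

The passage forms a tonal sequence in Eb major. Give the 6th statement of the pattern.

G3 D3 Eb3 C3 D3 Eb3

With a 6-note motive the entries are Eb4, D4, C4, Bb3, each down a 2nd from the previous.
Continuing the starts: Ab3 → G3.
So cell 6 is G3 D3 Eb3 C3 D3 Eb3.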